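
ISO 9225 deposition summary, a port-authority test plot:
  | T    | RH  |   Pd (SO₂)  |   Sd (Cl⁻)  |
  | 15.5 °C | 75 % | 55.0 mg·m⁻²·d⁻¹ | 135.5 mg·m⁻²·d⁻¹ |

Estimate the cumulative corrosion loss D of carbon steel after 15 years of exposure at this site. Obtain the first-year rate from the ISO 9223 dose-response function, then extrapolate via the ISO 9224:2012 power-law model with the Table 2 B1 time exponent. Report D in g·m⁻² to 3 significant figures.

carbon steel: temperature factor f = -0.054·(5.5) = -0.2970
  Pd branch = 1.77·Pd^0.52·e^(0.02·RH+f) = 47.36 μm/a
  Cl⁻ term: 0.102·135.5^0.62·exp(0.033·75+0.04·15.5) = 47.27
  r_corr = 47.36 + 47.27 = 94.63 μm/a
Long-term exponent b (ISO 9224 Table 2, B1) = 0.523
  D(15) = 94.63 × 15^0.523 = 94.63 × 4.122 = 390 μm
  Mass loss = 390 μm × 7.85 g/cm³ = 3062 g·m⁻²

D(15) = 3.06e+03 g·m⁻²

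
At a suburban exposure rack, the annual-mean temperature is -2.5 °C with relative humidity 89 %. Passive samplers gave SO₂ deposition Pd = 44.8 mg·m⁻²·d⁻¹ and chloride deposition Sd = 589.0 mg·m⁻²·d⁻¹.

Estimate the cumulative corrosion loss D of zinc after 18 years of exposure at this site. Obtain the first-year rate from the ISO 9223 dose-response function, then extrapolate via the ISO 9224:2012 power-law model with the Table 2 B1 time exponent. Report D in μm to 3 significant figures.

zinc: T≤10 °C ⇒ hinge +0.038·(-2.5−10) = -0.4750
  sulphur-dioxide contribution → 2.564 μm/a
  chloride contribution → 1.094 μm/a
  total first-year rate 3.657 μm/a
Power-law: D(18) = r_corr · 18^0.813
  D(18) = 3.657 × 18^0.813 = 3.657 × 10.48 = 38.35 μm

D(18) = 38.3 μm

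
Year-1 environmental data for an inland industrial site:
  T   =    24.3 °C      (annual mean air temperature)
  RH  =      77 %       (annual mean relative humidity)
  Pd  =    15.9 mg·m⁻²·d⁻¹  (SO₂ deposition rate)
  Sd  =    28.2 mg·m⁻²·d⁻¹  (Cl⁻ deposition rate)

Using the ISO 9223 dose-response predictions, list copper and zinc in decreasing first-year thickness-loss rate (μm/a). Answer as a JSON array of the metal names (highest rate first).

copper: T>10 °C ⇒ hinge -0.080·(24.3−10) = -1.1440
  SO₂ term: 0.0053·15.9^0.26·exp(0.059·77-1.1440) = 0.3257
  Sd branch = 0.01025·Sd^0.27·e^(0.036·RH+0.049·T) = 1.328 μm/a
  r_corr = 0.3257 + 1.328 = 1.654 μm/a
zinc: f(T) = -0.071·(T−10) [T>10 °C] = -1.0153
  Pd branch = 0.0129·Pd^0.44·e^(0.046·RH+f) = 0.5452 μm/a
  Sd branch = 0.0175·Sd^0.57·e^(0.008·RH+0.085·T) = 1.715 μm/a
  sum: 0.5452 + 1.715 → r_corr = 2.26 μm/a
Ordering by μm/a: zinc (2.26) > copper (1.65)

["zinc", "copper"]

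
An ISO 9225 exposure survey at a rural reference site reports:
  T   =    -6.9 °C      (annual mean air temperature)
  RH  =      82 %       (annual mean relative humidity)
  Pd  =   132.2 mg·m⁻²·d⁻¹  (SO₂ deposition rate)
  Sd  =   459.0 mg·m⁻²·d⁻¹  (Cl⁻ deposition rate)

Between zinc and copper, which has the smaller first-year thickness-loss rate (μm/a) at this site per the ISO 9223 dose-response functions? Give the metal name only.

zinc: f(T) = +0.038·(T−10) [T≤10 °C] = -0.6422
  sulphur-dioxide contribution → 2.53 μm/a
  chloride contribution → 0.6172 μm/a
  ⇒ r_corr(zinc) = 3.148 μm/a
copper: f(T) = +0.126·(T−10) [T≤10 °C] = -2.1294
  sulphur-dioxide contribution → 0.2832 μm/a
  chloride contribution → 0.7322 μm/a
  total first-year rate 1.015 μm/a
Ordering by μm/a: zinc (3.15) > copper (1.02)

copper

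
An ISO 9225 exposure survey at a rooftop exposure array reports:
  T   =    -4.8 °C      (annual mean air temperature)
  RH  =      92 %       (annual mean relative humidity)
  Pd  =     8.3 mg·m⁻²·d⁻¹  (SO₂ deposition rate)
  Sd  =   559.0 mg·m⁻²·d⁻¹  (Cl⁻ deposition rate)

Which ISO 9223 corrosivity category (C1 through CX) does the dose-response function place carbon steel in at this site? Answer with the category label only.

carbon steel: temperature factor f = +0.150·(-14.8) = -2.2200
  sulphur-dioxide contribution → 3.638 μm/a
  chloride contribution → 88.54 μm/a
  ⇒ r_corr(carbon steel) = 92.18 μm/a
Category bounds: 80…200 μm/a bracket r_corr ⇒ C5

C5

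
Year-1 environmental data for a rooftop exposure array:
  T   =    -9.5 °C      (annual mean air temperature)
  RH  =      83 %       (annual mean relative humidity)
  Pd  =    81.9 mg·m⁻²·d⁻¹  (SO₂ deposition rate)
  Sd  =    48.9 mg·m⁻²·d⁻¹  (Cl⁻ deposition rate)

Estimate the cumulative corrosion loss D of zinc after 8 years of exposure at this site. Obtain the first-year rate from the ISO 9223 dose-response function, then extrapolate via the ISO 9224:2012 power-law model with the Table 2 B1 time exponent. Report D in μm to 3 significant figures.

zinc: T≤10 °C ⇒ hinge +0.038·(-9.5−10) = -0.7410
  SO₂ term: 0.0129·81.9^0.44·exp(0.046·83-0.7410) = 1.944
  Sd branch = 0.0175·Sd^0.57·e^(0.008·RH+0.085·T) = 0.1392 μm/a
  r_corr = 1.944 + 0.1392 = 2.083 μm/a
Power-law: D(8) = r_corr · 8^0.813
  D(8) = 2.083 × 8^0.813 = 2.083 × 5.423 = 11.3 μm

D(8) = 11.3 μm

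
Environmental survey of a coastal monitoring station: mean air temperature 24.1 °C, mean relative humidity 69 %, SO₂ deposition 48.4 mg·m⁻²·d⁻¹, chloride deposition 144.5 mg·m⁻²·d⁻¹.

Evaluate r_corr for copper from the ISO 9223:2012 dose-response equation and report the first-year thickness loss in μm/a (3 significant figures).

copper: f(T) = -0.080·(T−10) [T>10 °C] = -1.1280
  SO₂ term: 0.0053·48.4^0.26·exp(0.059·69-1.1280) = 0.2757
  Sd branch = 0.01025·Sd^0.27·e^(0.036·RH+0.049·T) = 1.533 μm/a
  sum: 0.2757 + 1.533 → r_corr = 1.809 μm/a

r_corr = 1.81 μm/a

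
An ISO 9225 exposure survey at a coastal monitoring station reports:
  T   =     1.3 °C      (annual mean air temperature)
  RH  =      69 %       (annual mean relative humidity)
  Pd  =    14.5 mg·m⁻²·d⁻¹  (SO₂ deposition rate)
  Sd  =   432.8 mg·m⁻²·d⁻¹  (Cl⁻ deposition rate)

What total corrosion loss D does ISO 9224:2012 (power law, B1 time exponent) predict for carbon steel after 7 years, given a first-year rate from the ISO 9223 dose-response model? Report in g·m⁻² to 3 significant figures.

D(7) = 1.15e+03 g·m⁻²

carbon steel: f(T) = +0.150·(T−10) [T≤10 °C] = -1.3050
  sulphur-dioxide contribution → 7.664 μm/a
  chloride contribution → 45.14 μm/a
  ⇒ r_corr(carbon steel) = 52.8 μm/a
Power-law: D(7) = r_corr · 7^0.523
  D(7) = 52.8 × 7^0.523 = 52.8 × 2.767 = 146.1 μm
  Mass loss = 146.1 μm × 7.85 g/cm³ = 1147 g·m⁻²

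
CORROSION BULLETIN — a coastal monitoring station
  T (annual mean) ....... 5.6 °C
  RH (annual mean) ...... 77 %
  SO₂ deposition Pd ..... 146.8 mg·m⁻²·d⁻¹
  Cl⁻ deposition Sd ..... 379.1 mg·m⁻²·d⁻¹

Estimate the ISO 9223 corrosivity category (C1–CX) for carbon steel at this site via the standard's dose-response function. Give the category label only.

carbon steel: T≤10 °C ⇒ hinge +0.150·(5.6−10) = -0.6600
  sulphur-dioxide contribution → 57.13 μm/a
  chloride contribution → 64.31 μm/a
  ⇒ r_corr(carbon steel) = 121.4 μm/a
ISO 9223 Table 2 (carbon steel): 80 < 121 ≤ 200 μm/a ⇒ C5

C5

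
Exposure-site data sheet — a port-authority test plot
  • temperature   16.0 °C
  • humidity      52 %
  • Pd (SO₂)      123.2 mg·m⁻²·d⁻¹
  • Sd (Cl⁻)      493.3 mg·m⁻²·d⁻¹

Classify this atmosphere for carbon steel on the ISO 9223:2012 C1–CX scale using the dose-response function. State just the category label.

C5

carbon steel: temperature factor f = -0.054·(6.0) = -0.3240
  SO₂ term: 1.77·123.2^0.52·exp(0.02·52-0.3240) = 44.26
  Cl⁻ term: 0.102·493.3^0.62·exp(0.033·52+0.04·16.0) = 50.3
  sum: 44.26 + 50.3 → r_corr = 94.56 μm/a
Category bounds: 80…200 μm/a bracket r_corr ⇒ C5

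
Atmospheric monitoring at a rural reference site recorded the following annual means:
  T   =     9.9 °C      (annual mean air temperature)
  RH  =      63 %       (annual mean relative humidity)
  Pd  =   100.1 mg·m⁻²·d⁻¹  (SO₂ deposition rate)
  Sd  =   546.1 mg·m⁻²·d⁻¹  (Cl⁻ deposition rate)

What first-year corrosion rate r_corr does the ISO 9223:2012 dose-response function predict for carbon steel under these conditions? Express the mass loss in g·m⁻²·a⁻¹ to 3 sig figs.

carbon steel: T≤10 °C ⇒ hinge +0.150·(9.9−10) = -0.0150
  sulphur-dioxide contribution → 67.44 μm/a
  chloride contribution → 60.34 μm/a
  total first-year rate 127.8 μm/a
Convert to mass loss: 127.8 μm/a × 7.85 g/cm³ = 1003 g·m⁻²·a⁻¹

r_corr = 1.00e+03 g·m⁻²·a⁻¹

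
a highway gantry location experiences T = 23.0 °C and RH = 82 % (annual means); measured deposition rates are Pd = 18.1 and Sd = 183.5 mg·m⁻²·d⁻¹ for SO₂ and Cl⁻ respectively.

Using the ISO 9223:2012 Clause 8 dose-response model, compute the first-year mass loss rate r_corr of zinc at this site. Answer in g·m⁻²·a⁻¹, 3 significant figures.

zinc: temperature factor f = -0.071·(13.0) = -0.9230
  Pd branch = 0.0129·Pd^0.44·e^(0.046·RH+f) = 0.7967 μm/a
  Sd branch = 0.0175·Sd^0.57·e^(0.008·RH+0.085·T) = 4.648 μm/a
  r_corr = 0.7967 + 4.648 = 5.445 μm/a
Convert to mass loss: 5.445 μm/a × 7.14 g/cm³ = 38.87 g·m⁻²·a⁻¹

r_corr = 38.9 g·m⁻²·a⁻¹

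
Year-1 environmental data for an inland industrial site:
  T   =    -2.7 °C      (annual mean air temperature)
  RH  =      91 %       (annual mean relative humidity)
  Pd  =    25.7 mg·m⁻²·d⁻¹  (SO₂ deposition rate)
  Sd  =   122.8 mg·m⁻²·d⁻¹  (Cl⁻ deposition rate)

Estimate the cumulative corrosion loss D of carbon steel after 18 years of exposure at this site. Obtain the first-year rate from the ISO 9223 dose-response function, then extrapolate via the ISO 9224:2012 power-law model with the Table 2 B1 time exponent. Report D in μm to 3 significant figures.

D(18) = 205 μm

carbon steel: T≤10 °C ⇒ hinge +0.150·(-2.7−10) = -1.9050
  Pd branch = 1.77·Pd^0.52·e^(0.02·RH+f) = 8.795 μm/a
  Sd branch = 0.102·Sd^0.62·e^(0.033·RH+0.04·T) = 36.41 μm/a
  sum: 8.795 + 36.41 → r_corr = 45.2 μm/a
ISO 9224: D(t) = r_corr · t^b with b = 0.523 (carbon steel, B1)
  D(18) = 45.2 × 18^0.523 = 45.2 × 4.534 = 205 μm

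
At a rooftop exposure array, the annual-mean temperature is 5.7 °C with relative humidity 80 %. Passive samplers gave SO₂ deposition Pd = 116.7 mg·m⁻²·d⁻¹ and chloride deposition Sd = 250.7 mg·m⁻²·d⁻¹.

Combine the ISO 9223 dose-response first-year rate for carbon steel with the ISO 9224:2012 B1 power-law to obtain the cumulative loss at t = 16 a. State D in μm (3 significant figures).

D(16) = 468 μm

carbon steel: f(T) = +0.150·(T−10) [T≤10 °C] = -0.6450
  SO₂ term: 1.77·116.7^0.52·exp(0.02·80-0.6450) = 54.65
  Sd branch = 0.102·Sd^0.62·e^(0.033·RH+0.04·T) = 55.16 μm/a
  r_corr = 54.65 + 55.16 = 109.8 μm/a
ISO 9224: D(t) = r_corr · t^b with b = 0.523 (carbon steel, B1)
  D(16) = 109.8 × 16^0.523 = 109.8 × 4.263 = 468.2 μm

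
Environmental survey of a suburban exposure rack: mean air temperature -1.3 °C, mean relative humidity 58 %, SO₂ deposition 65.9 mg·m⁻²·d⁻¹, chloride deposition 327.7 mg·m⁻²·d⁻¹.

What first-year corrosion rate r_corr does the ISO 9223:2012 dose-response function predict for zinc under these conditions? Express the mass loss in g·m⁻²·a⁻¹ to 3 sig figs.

r_corr = 10.3 g·m⁻²·a⁻¹

zinc: f(T) = +0.038·(T−10) [T≤10 °C] = -0.4294
  sulphur-dioxide contribution → 0.764 μm/a
  chloride contribution → 0.6767 μm/a
  ⇒ r_corr(zinc) = 1.441 μm/a
Convert to mass loss: 1.441 μm/a × 7.14 g/cm³ = 10.29 g·m⁻²·a⁻¹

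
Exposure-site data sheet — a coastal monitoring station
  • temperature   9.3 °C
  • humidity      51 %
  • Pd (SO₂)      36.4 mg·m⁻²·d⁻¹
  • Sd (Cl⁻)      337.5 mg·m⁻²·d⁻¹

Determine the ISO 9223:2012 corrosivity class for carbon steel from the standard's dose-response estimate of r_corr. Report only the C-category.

carbon steel: T≤10 °C ⇒ hinge +0.150·(9.3−10) = -0.1050
  SO₂ term: 1.77·36.4^0.52·exp(0.02·51-0.1050) = 28.65
  Cl⁻ term: 0.102·337.5^0.62·exp(0.033·51+0.04·9.3) = 29.42
  r_corr = 28.65 + 29.42 = 58.07 μm/a
Category bounds: 50…80 μm/a bracket r_corr ⇒ C4

C4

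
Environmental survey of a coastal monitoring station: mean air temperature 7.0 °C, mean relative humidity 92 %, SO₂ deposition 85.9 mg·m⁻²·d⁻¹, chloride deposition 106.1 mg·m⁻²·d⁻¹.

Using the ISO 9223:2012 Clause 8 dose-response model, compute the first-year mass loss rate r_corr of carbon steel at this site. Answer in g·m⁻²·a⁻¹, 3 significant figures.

r_corr = 963 g·m⁻²·a⁻¹

carbon steel: temperature factor f = +0.150·(-3.0) = -0.4500
  SO₂ term: 1.77·85.9^0.52·exp(0.02·92-0.4500) = 72
  Sd branch = 0.102·Sd^0.62·e^(0.033·RH+0.04·T) = 50.66 μm/a
  r_corr = 72 + 50.66 = 122.7 μm/a
Convert to mass loss: 122.7 μm/a × 7.85 g/cm³ = 962.9 g·m⁻²·a⁻¹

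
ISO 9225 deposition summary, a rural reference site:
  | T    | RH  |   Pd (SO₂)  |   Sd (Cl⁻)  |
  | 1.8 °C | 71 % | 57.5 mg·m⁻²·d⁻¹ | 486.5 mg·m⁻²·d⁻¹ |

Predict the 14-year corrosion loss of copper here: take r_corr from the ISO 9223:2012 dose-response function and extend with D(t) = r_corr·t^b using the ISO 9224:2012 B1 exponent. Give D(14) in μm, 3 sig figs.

D(14) = 6.53 μm

copper: temperature factor f = +0.126·(-8.2) = -1.0332
  Pd branch = 0.0053·Pd^0.26·e^(0.059·RH+f) = 0.3567 μm/a
  Sd branch = 0.01025·Sd^0.27·e^(0.036·RH+0.049·T) = 0.7667 μm/a
  sum: 0.3567 + 0.7667 → r_corr = 1.123 μm/a
Long-term exponent b (ISO 9224 Table 2, B1) = 0.667
  D(14) = 1.123 × 14^0.667 = 1.123 × 5.814 = 6.531 μm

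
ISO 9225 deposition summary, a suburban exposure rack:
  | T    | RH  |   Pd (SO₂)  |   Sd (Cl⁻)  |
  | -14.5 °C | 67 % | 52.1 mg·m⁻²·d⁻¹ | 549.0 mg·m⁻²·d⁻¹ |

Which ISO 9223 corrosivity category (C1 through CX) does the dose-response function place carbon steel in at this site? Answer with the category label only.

carbon steel: T≤10 °C ⇒ hinge +0.150·(-14.5−10) = -3.6750
  Pd branch = 1.77·Pd^0.52·e^(0.02·RH+f) = 1.339 μm/a
  Sd branch = 0.102·Sd^0.62·e^(0.033·RH+0.04·T) = 26.03 μm/a
  r_corr = 1.339 + 26.03 = 27.37 μm/a
27.4 μm/a falls in (25, 50] for carbon steel → category C3

C3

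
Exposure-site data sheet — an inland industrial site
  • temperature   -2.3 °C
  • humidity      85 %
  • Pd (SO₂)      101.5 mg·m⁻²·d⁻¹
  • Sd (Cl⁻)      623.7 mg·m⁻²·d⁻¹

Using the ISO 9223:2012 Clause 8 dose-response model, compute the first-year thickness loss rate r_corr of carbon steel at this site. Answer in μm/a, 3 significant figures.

carbon steel: T≤10 °C ⇒ hinge +0.150·(-2.3−10) = -1.8450
  Pd branch = 1.77·Pd^0.52·e^(0.02·RH+f) = 16.92 μm/a
  Cl⁻ term: 0.102·623.7^0.62·exp(0.033·85+0.04·-2.3) = 83.12
  r_corr = 16.92 + 83.12 = 100 μm/a

r_corr = 100 μm/a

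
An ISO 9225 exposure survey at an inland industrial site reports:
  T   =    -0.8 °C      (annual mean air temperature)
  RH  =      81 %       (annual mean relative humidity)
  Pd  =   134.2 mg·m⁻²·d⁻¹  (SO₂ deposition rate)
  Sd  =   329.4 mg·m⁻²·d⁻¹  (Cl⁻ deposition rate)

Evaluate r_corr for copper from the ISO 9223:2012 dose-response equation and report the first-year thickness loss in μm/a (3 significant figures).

r_corr = 1.45 μm/a

copper: temperature factor f = +0.126·(-10.8) = -1.3608
  SO₂ term: 0.0053·134.2^0.26·exp(0.059·81-1.3608) = 0.5781
  Cl⁻ term: 0.01025·329.4^0.27·exp(0.036·81+0.049·-0.8) = 0.8707
  r_corr = 0.5781 + 0.8707 = 1.449 μm/a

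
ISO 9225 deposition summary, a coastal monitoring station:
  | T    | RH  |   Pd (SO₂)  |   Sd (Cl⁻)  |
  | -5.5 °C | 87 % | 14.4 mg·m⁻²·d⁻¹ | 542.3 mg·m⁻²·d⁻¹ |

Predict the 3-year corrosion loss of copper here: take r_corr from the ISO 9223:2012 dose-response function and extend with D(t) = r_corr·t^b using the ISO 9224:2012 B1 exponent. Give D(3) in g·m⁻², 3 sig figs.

D(3) = 23.1 g·m⁻²

copper: f(T) = +0.126·(T−10) [T≤10 °C] = -1.9530
  sulphur-dioxide contribution → 0.255 μm/a
  chloride contribution → 0.9821 μm/a
  total first-year rate 1.237 μm/a
ISO 9224: D(t) = r_corr · t^b with b = 0.667 (copper, B1)
  D(3) = 1.237 × 3^0.667 = 1.237 × 2.081 = 2.574 μm
  Mass loss = 2.574 μm × 8.96 g/cm³ = 23.06 g·m⁻²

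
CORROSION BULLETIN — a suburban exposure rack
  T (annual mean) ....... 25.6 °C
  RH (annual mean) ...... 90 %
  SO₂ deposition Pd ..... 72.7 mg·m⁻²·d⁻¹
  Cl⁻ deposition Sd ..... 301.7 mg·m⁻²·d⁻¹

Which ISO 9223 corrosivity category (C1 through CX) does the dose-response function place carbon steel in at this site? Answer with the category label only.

CX

carbon steel: temperature factor f = -0.054·(15.6) = -0.8424
  Pd branch = 1.77·Pd^0.52·e^(0.02·RH+f) = 42.84 μm/a
  Cl⁻ term: 0.102·301.7^0.62·exp(0.033·90+0.04·25.6) = 190.8
  r_corr = 42.84 + 190.8 = 233.6 μm/a
234 μm/a falls in (200, 700] for carbon steel → category CX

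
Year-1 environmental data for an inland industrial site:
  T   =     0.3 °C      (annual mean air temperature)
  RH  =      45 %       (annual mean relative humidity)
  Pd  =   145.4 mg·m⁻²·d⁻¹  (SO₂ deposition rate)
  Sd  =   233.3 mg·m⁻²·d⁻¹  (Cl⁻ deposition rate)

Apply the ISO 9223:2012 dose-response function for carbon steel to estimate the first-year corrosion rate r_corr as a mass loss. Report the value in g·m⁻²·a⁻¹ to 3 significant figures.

carbon steel: temperature factor f = +0.150·(-9.7) = -1.4550
  SO₂ term: 1.77·145.4^0.52·exp(0.02·45-1.4550) = 13.54
  Cl⁻ term: 0.102·233.3^0.62·exp(0.033·45+0.04·0.3) = 13.39
  r_corr = 13.54 + 13.39 = 26.93 μm/a
Convert to mass loss: 26.93 μm/a × 7.85 g/cm³ = 211.4 g·m⁻²·a⁻¹

r_corr = 211 g·m⁻²·a⁻¹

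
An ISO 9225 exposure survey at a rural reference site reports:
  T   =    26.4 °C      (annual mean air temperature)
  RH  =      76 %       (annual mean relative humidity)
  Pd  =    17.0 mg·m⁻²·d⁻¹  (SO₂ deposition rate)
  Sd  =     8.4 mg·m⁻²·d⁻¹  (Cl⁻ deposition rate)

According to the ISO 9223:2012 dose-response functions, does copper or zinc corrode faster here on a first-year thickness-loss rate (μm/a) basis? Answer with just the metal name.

zinc

copper: temperature factor f = -0.080·(16.4) = -1.3120
  Pd branch = 0.0053·Pd^0.26·e^(0.059·RH+f) = 0.2641 μm/a
  Sd branch = 0.01025·Sd^0.27·e^(0.036·RH+0.049·T) = 1.024 μm/a
  sum: 0.2641 + 1.024 → r_corr = 1.288 μm/a
zinc: temperature factor f = -0.071·(16.4) = -1.1644
  Pd branch = 0.0129·Pd^0.44·e^(0.046·RH+f) = 0.4619 μm/a
  Sd branch = 0.0175·Sd^0.57·e^(0.008·RH+0.085·T) = 1.02 μm/a
  r_corr = 0.4619 + 1.02 = 1.482 μm/a
Ordering by μm/a: zinc (1.48) > copper (1.29)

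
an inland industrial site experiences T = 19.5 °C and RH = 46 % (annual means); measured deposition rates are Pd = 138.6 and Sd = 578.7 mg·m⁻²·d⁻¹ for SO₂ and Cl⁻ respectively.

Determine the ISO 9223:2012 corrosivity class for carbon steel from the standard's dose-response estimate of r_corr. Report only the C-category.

carbon steel: f(T) = -0.054·(T−10) [T>10 °C] = -0.5130
  SO₂ term: 1.77·138.6^0.52·exp(0.02·46-0.5130) = 34.55
  Sd branch = 0.102·Sd^0.62·e^(0.033·RH+0.04·T) = 52.4 μm/a
  sum: 34.55 + 52.4 → r_corr = 86.95 μm/a
86.9 μm/a falls in (80, 200] for carbon steel → category C5

C5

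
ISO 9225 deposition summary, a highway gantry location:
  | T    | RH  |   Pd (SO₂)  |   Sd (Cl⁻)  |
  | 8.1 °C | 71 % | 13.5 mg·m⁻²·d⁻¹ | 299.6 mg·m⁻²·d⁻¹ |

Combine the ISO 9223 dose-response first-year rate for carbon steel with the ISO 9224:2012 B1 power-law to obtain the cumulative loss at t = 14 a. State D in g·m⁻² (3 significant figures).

D(14) = 2.24e+03 g·m⁻²

carbon steel: f(T) = +0.150·(T−10) [T≤10 °C] = -0.2850
  Pd branch = 1.77·Pd^0.52·e^(0.02·RH+f) = 21.31 μm/a
  Cl⁻ term: 0.102·299.6^0.62·exp(0.033·71+0.04·8.1) = 50.39
  r_corr = 21.31 + 50.39 = 71.7 μm/a
ISO 9224: D(t) = r_corr · t^b with b = 0.523 (carbon steel, B1)
  D(14) = 71.7 × 14^0.523 = 71.7 × 3.976 = 285.1 μm
  Mass loss = 285.1 μm × 7.85 g/cm³ = 2238 g·m⁻²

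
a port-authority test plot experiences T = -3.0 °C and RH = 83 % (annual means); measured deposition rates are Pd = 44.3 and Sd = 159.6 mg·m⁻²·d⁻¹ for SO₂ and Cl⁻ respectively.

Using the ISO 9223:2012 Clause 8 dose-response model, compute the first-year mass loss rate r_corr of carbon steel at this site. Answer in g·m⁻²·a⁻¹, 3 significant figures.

r_corr = 330 g·m⁻²·a⁻¹

carbon steel: f(T) = +0.150·(T−10) [T≤10 °C] = -1.9500
  SO₂ term: 1.77·44.3^0.52·exp(0.02·83-1.9500) = 9.51
  Cl⁻ term: 0.102·159.6^0.62·exp(0.033·83+0.04·-3.0) = 32.5
  r_corr = 9.51 + 32.5 = 42.01 μm/a
Convert to mass loss: 42.01 μm/a × 7.85 g/cm³ = 329.8 g·m⁻²·a⁻¹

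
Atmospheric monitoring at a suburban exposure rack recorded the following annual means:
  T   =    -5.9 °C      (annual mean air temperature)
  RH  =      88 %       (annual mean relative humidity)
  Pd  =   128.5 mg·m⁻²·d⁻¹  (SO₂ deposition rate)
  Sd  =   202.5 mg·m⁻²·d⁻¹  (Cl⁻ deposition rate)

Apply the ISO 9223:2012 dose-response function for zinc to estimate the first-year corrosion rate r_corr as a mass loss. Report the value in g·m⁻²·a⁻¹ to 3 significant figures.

zinc: f(T) = +0.038·(T−10) [T≤10 °C] = -0.6042
  Pd branch = 0.0129·Pd^0.44·e^(0.046·RH+f) = 3.421 μm/a
  Cl⁻ term: 0.0175·202.5^0.57·exp(0.008·88+0.085·-5.9) = 0.4422
  sum: 3.421 + 0.4422 → r_corr = 3.863 μm/a
Convert to mass loss: 3.863 μm/a × 7.14 g/cm³ = 27.58 g·m⁻²·a⁻¹

r_corr = 27.6 g·m⁻²·a⁻¹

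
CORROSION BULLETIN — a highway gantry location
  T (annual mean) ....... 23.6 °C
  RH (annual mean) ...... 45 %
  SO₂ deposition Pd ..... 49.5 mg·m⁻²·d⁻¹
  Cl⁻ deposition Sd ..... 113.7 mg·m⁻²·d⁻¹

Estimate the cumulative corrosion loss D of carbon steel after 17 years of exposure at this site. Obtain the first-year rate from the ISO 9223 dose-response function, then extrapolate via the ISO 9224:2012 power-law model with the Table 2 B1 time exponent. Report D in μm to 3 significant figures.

D(17) = 166 μm

carbon steel: T>10 °C ⇒ hinge -0.054·(23.6−10) = -0.7344
  Pd branch = 1.77·Pd^0.52·e^(0.02·RH+f) = 15.89 μm/a
  Cl⁻ term: 0.102·113.7^0.62·exp(0.033·45+0.04·23.6) = 21.78
  r_corr = 15.89 + 21.78 = 37.67 μm/a
ISO 9224: D(t) = r_corr · t^b with b = 0.523 (carbon steel, B1)
  D(17) = 37.67 × 17^0.523 = 37.67 × 4.401 = 165.8 μm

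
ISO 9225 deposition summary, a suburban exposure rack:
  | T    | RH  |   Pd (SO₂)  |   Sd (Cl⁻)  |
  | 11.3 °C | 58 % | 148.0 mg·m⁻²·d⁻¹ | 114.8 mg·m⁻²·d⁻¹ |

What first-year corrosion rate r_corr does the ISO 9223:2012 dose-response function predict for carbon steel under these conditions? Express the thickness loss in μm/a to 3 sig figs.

carbon steel: T>10 °C ⇒ hinge -0.054·(11.3−10) = -0.0702
  SO₂ term: 1.77·148.0^0.52·exp(0.02·58-0.0702) = 70.76
  Cl⁻ term: 0.102·114.8^0.62·exp(0.033·58+0.04·11.3) = 20.57
  sum: 70.76 + 20.57 → r_corr = 91.34 μm/a

r_corr = 91.3 μm/a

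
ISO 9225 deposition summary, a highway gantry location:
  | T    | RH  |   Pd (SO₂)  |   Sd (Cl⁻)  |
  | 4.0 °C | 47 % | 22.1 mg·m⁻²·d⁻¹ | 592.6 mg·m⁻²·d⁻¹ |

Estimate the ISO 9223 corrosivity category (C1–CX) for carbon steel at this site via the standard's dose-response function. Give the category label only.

C3

carbon steel: temperature factor f = +0.150·(-6.0) = -0.9000
  Pd branch = 1.77·Pd^0.52·e^(0.02·RH+f) = 9.214 μm/a
  Cl⁻ term: 0.102·592.6^0.62·exp(0.033·47+0.04·4.0) = 29.57
  r_corr = 9.214 + 29.57 = 38.78 μm/a
Category bounds: 25…50 μm/a bracket r_corr ⇒ C3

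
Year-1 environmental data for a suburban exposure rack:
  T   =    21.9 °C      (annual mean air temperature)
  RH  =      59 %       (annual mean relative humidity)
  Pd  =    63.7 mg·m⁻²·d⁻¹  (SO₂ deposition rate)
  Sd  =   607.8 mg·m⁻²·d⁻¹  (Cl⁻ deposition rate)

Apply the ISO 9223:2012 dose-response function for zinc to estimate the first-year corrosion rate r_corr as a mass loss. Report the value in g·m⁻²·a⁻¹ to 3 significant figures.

zinc: T>10 °C ⇒ hinge -0.071·(21.9−10) = -0.8449
  sulphur-dioxide contribution → 0.5202 μm/a
  chloride contribution → 6.97 μm/a
  total first-year rate 7.49 μm/a
Convert to mass loss: 7.49 μm/a × 7.14 g/cm³ = 53.48 g·m⁻²·a⁻¹

r_corr = 53.5 g·m⁻²·a⁻¹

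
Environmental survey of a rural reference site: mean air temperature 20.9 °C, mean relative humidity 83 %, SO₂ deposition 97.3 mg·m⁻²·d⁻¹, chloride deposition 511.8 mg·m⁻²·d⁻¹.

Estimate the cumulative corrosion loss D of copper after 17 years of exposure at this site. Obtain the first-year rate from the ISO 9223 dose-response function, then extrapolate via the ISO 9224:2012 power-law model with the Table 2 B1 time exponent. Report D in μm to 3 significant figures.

copper: temperature factor f = -0.080·(10.9) = -0.8720
  SO₂ term: 0.0053·97.3^0.26·exp(0.059·83-0.8720) = 0.9755
  Sd branch = 0.01025·Sd^0.27·e^(0.036·RH+0.049·T) = 3.052 μm/a
  r_corr = 0.9755 + 3.052 = 4.028 μm/a
Power-law: D(17) = r_corr · 17^0.667
  D(17) = 4.028 × 17^0.667 = 4.028 × 6.618 = 26.65 μm

D(17) = 26.7 μm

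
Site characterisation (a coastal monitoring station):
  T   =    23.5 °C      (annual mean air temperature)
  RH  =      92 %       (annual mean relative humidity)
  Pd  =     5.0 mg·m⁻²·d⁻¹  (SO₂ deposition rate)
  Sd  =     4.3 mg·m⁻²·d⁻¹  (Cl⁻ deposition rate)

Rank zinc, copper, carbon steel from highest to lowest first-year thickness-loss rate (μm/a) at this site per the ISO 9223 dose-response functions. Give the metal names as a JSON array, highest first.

["carbon steel", "copper", "zinc"]

zinc: temperature factor f = -0.071·(13.5) = -0.9585
  sulphur-dioxide contribution → 0.6915 μm/a
  chloride contribution → 0.6184 μm/a
  total first-year rate 1.31 μm/a
copper: T>10 °C ⇒ hinge -0.080·(23.5−10) = -1.0800
  sulphur-dioxide contribution → 0.6228 μm/a
  chloride contribution → 1.319 μm/a
  ⇒ r_corr(copper) = 1.942 μm/a
carbon steel: T>10 °C ⇒ hinge -0.054·(23.5−10) = -0.7290
  sulphur-dioxide contribution → 12.41 μm/a
  chloride contribution → 13.43 μm/a
  total first-year rate 25.85 μm/a
Ordering by μm/a: carbon steel (25.8) > copper (1.94) > zinc (1.31)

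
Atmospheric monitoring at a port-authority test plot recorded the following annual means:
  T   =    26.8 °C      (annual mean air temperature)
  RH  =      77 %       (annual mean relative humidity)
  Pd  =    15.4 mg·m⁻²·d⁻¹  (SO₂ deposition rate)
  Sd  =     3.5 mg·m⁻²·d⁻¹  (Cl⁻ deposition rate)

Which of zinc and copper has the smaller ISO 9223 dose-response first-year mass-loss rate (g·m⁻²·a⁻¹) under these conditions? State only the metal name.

zinc

zinc: T>10 °C ⇒ hinge -0.071·(26.8−10) = -1.1928
  Pd branch = 0.0129·Pd^0.44·e^(0.046·RH+f) = 0.4501 μm/a
  Sd branch = 0.0175·Sd^0.57·e^(0.008·RH+0.085·T) = 0.6457 μm/a
  sum: 0.4501 + 0.6457 → r_corr = 1.096 μm/a
  mass loss = 1.096 μm/a × 7.14 g/cm³ = 7.824 g·m⁻²·a⁻¹
copper: f(T) = -0.080·(T−10) [T>10 °C] = -1.3440
  SO₂ term: 0.0053·15.4^0.26·exp(0.059·77-1.3440) = 0.2644
  Sd branch = 0.01025·Sd^0.27·e^(0.036·RH+0.049·T) = 0.8547 μm/a
  r_corr = 0.2644 + 0.8547 = 1.119 μm/a
  mass loss = 1.119 μm/a × 8.96 g/cm³ = 10.03 g·m⁻²·a⁻¹
Ordering by g·m⁻²·a⁻¹: copper (10) > zinc (7.82)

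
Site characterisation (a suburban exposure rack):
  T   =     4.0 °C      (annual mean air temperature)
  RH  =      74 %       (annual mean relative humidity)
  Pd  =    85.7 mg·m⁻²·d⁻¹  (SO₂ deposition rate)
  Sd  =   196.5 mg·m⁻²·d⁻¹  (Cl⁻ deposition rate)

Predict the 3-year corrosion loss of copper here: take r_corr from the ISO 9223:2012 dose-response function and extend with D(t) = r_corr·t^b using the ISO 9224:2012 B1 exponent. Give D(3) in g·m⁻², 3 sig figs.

D(3) = 25.5 g·m⁻²

copper: temperature factor f = +0.126·(-6.0) = -0.7560
  sulphur-dioxide contribution → 0.6232 μm/a
  chloride contribution → 0.7448 μm/a
  ⇒ r_corr(copper) = 1.368 μm/a
Power-law: D(3) = r_corr · 3^0.667
  D(3) = 1.368 × 3^0.667 = 1.368 × 2.081 = 2.847 μm
  Mass loss = 2.847 μm × 8.96 g/cm³ = 25.51 g·m⁻²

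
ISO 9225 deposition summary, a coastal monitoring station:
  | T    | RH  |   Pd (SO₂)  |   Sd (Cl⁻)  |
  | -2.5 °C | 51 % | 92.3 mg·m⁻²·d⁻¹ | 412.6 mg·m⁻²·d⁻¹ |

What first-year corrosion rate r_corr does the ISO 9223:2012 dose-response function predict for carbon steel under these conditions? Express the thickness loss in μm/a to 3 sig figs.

r_corr = 28.7 μm/a

carbon steel: temperature factor f = +0.150·(-12.5) = -1.8750
  SO₂ term: 1.77·92.3^0.52·exp(0.02·51-1.8750) = 7.917
  Sd branch = 0.102·Sd^0.62·e^(0.033·RH+0.04·T) = 20.78 μm/a
  r_corr = 7.917 + 20.78 = 28.7 μm/a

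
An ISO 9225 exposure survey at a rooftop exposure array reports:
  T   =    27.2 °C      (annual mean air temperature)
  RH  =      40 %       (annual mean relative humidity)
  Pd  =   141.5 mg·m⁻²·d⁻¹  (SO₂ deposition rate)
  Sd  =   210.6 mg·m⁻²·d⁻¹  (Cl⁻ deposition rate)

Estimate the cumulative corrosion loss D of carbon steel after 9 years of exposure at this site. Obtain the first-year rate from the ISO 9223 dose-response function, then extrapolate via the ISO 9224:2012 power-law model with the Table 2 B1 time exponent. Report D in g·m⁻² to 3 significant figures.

D(9) = 1.28e+03 g·m⁻²

carbon steel: temperature factor f = -0.054·(17.2) = -0.9288
  sulphur-dioxide contribution → 20.44 μm/a
  chloride contribution → 31.26 μm/a
  ⇒ r_corr(carbon steel) = 51.69 μm/a
Long-term exponent b (ISO 9224 Table 2, B1) = 0.523
  D(9) = 51.69 × 9^0.523 = 51.69 × 3.156 = 163.1 μm
  Mass loss = 163.1 μm × 7.85 g/cm³ = 1280 g·m⁻²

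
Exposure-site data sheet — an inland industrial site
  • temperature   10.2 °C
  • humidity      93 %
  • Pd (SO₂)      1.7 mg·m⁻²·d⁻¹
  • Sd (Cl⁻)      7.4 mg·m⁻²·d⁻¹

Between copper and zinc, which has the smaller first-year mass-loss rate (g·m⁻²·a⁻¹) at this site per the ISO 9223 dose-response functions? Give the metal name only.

copper: f(T) = -0.080·(T−10) [T>10 °C] = -0.0160
  SO₂ term: 0.0053·1.7^0.26·exp(0.059·93-0.0160) = 1.446
  Cl⁻ term: 0.01025·7.4^0.27·exp(0.036·93+0.049·10.2) = 0.8251
  sum: 1.446 + 0.8251 → r_corr = 2.271 μm/a
  mass loss = 2.271 μm/a × 8.96 g/cm³ = 20.35 g·m⁻²·a⁻¹
zinc: temperature factor f = -0.071·(0.2) = -0.0142
  Pd branch = 0.0129·Pd^0.44·e^(0.046·RH+f) = 1.158 μm/a
  Cl⁻ term: 0.0175·7.4^0.57·exp(0.008·93+0.085·10.2) = 0.2743
  sum: 1.158 + 0.2743 → r_corr = 1.432 μm/a
  mass loss = 1.432 μm/a × 7.14 g/cm³ = 10.23 g·m⁻²·a⁻¹
Ordering by g·m⁻²·a⁻¹: copper (20.4) > zinc (10.2)

zinc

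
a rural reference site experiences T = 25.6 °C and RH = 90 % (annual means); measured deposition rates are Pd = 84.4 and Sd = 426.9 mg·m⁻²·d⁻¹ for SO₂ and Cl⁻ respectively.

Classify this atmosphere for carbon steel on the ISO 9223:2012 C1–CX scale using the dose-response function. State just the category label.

carbon steel: f(T) = -0.054·(T−10) [T>10 °C] = -0.8424
  SO₂ term: 1.77·84.4^0.52·exp(0.02·90-0.8424) = 46.3
  Cl⁻ term: 0.102·426.9^0.62·exp(0.033·90+0.04·25.6) = 236.6
  r_corr = 46.3 + 236.6 = 282.9 μm/a
Category bounds: 200…700 μm/a bracket r_corr ⇒ CX

CX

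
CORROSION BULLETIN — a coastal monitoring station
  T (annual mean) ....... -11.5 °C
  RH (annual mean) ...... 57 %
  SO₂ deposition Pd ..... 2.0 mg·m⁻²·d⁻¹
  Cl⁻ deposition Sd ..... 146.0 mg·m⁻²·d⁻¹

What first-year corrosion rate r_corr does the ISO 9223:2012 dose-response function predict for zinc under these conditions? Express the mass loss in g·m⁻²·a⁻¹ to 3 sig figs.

zinc: temperature factor f = +0.038·(-21.5) = -0.8170
  SO₂ term: 0.0129·2.0^0.44·exp(0.046·57-0.8170) = 0.1064
  Sd branch = 0.0175·Sd^0.57·e^(0.008·RH+0.085·T) = 0.1779 μm/a
  sum: 0.1064 + 0.1779 → r_corr = 0.2843 μm/a
Convert to mass loss: 0.2843 μm/a × 7.14 g/cm³ = 2.03 g·m⁻²·a⁻¹

r_corr = 2.03 g·m⁻²·a⁻¹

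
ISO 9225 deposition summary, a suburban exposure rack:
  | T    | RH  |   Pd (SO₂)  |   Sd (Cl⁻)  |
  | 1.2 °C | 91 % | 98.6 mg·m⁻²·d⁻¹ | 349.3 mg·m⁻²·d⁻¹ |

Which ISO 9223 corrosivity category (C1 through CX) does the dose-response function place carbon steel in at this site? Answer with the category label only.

C5

carbon steel: T≤10 °C ⇒ hinge +0.150·(1.2−10) = -1.3200
  SO₂ term: 1.77·98.6^0.52·exp(0.02·91-1.3200) = 31.76
  Cl⁻ term: 0.102·349.3^0.62·exp(0.033·91+0.04·1.2) = 81.36
  sum: 31.76 + 81.36 → r_corr = 113.1 μm/a
113 μm/a falls in (80, 200] for carbon steel → category C5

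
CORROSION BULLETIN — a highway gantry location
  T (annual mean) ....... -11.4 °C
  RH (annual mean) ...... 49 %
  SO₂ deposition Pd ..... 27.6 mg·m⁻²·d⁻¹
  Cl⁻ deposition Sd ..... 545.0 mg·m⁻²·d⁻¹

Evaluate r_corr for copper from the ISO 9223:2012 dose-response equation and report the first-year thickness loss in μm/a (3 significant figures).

copper: f(T) = +0.126·(T−10) [T≤10 °C] = -2.6964
  sulphur-dioxide contribution → 0.01526 μm/a
  chloride contribution → 0.1875 μm/a
  total first-year rate 0.2028 μm/a

r_corr = 0.203 μm/a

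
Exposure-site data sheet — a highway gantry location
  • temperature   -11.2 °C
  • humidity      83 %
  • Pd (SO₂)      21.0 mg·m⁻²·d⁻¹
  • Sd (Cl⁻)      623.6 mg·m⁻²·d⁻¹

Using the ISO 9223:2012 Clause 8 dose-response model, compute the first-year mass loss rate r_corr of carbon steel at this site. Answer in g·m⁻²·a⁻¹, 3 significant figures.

carbon steel: temperature factor f = +0.150·(-21.2) = -3.1800
  sulphur-dioxide contribution → 1.885 μm/a
  chloride contribution → 54.5 μm/a
  total first-year rate 56.39 μm/a
Convert to mass loss: 56.39 μm/a × 7.85 g/cm³ = 442.6 g·m⁻²·a⁻¹

r_corr = 443 g·m⁻²·a⁻¹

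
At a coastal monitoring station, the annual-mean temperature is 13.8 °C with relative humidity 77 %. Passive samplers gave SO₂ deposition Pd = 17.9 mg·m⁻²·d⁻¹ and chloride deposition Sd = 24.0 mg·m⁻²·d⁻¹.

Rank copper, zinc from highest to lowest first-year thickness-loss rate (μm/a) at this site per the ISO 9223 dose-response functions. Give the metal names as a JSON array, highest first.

["zinc", "copper"]

copper: T>10 °C ⇒ hinge -0.080·(13.8−10) = -0.3040
  sulphur-dioxide contribution → 0.778 μm/a
  chloride contribution → 0.7602 μm/a
  ⇒ r_corr(copper) = 1.538 μm/a
zinc: temperature factor f = -0.071·(3.8) = -0.2698
  sulphur-dioxide contribution → 1.21 μm/a
  chloride contribution → 0.6408 μm/a
  total first-year rate 1.851 μm/a
Ordering by μm/a: zinc (1.85) > copper (1.54)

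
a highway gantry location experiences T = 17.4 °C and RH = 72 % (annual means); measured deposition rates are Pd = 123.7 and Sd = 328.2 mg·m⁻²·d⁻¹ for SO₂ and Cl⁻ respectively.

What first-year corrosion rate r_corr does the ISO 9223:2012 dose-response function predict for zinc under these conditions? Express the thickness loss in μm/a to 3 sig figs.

r_corr = 5.46 μm/a

zinc: T>10 °C ⇒ hinge -0.071·(17.4−10) = -0.5254
  sulphur-dioxide contribution → 1.744 μm/a
  chloride contribution → 3.713 μm/a
  total first-year rate 5.456 μm/a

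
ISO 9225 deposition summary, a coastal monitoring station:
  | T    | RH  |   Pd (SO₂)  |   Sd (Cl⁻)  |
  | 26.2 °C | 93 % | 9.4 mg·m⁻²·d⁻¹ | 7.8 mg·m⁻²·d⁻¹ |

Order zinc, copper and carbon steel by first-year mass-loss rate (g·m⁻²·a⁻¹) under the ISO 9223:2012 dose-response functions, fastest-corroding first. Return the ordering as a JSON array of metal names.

zinc: T>10 °C ⇒ hinge -0.071·(26.2−10) = -1.1502
  sulphur-dioxide contribution → 0.7891 μm/a
  chloride contribution → 1.101 μm/a
  total first-year rate 1.89 μm/a
  mass loss = 1.89 μm/a × 7.14 g/cm³ = 13.5 g·m⁻²·a⁻¹
copper: f(T) = -0.080·(T−10) [T>10 °C] = -1.2960
  sulphur-dioxide contribution → 0.6272 μm/a
  chloride contribution → 1.833 μm/a
  ⇒ r_corr(copper) = 2.46 μm/a
  mass loss = 2.46 μm/a × 8.96 g/cm³ = 22.04 g·m⁻²·a⁻¹
carbon steel: f(T) = -0.054·(T−10) [T>10 °C] = -0.8748
  sulphur-dioxide contribution → 15.2 μm/a
  chloride contribution → 22.37 μm/a
  total first-year rate 37.57 μm/a
  mass loss = 37.57 μm/a × 7.85 g/cm³ = 294.9 g·m⁻²·a⁻¹
Ordering by g·m⁻²·a⁻¹: carbon steel (295) > copper (22) > zinc (13.5)

["carbon steel", "copper", "zinc"]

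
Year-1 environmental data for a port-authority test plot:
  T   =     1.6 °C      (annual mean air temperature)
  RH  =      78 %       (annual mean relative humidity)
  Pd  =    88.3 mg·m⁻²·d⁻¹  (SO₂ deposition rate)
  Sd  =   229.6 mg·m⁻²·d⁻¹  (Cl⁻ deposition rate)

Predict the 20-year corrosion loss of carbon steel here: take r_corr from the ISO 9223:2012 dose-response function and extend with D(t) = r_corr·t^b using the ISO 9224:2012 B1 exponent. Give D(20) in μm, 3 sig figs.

D(20) = 316 μm

carbon steel: f(T) = +0.150·(T−10) [T≤10 °C] = -1.2600
  SO₂ term: 1.77·88.3^0.52·exp(0.02·78-1.2600) = 24.56
  Sd branch = 0.102·Sd^0.62·e^(0.033·RH+0.04·T) = 41.5 μm/a
  r_corr = 24.56 + 41.5 = 66.06 μm/a
Long-term exponent b (ISO 9224 Table 2, B1) = 0.523
  D(20) = 66.06 × 20^0.523 = 66.06 × 4.791 = 316.5 μm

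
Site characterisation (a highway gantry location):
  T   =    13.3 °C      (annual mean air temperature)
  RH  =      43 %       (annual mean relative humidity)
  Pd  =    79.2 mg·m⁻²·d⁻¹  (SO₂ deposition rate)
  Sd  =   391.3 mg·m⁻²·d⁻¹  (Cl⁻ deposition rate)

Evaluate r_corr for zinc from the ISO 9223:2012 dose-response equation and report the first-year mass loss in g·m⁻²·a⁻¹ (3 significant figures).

zinc: f(T) = -0.071·(T−10) [T>10 °C] = -0.2343
  SO₂ term: 0.0129·79.2^0.44·exp(0.046·43-0.2343) = 0.505
  Sd branch = 0.0175·Sd^0.57·e^(0.008·RH+0.085·T) = 2.297 μm/a
  sum: 0.505 + 2.297 → r_corr = 2.802 μm/a
Convert to mass loss: 2.802 μm/a × 7.14 g/cm³ = 20.01 g·m⁻²·a⁻¹

r_corr = 20.0 g·m⁻²·a⁻¹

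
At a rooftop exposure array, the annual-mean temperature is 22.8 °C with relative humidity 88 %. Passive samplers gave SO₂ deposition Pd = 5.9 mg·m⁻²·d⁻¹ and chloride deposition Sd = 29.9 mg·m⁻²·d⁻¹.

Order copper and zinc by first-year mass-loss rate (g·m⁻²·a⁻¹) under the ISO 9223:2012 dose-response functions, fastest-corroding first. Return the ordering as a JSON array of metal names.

["copper", "zinc"]

copper: temperature factor f = -0.080·(12.8) = -1.0240
  Pd branch = 0.0053·Pd^0.26·e^(0.059·RH+f) = 0.543 μm/a
  Sd branch = 0.01025·Sd^0.27·e^(0.036·RH+0.049·T) = 1.863 μm/a
  r_corr = 0.543 + 1.863 = 2.406 μm/a
  mass loss = 2.406 μm/a × 8.96 g/cm³ = 21.56 g·m⁻²·a⁻¹
zinc: temperature factor f = -0.071·(12.8) = -0.9088
  Pd branch = 0.0129·Pd^0.44·e^(0.046·RH+f) = 0.6503 μm/a
  Cl⁻ term: 0.0175·29.9^0.57·exp(0.008·88+0.085·22.8) = 1.704
  r_corr = 0.6503 + 1.704 = 2.355 μm/a
  mass loss = 2.355 μm/a × 7.14 g/cm³ = 16.81 g·m⁻²·a⁻¹
Ordering by g·m⁻²·a⁻¹: copper (21.6) > zinc (16.8)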